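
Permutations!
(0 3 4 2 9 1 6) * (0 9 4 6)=(0 3 6 9 1)(2 4)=[3, 0, 4, 6, 2, 5, 9, 7, 8, 1]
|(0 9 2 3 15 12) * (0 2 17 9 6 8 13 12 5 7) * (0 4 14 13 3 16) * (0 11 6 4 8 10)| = 10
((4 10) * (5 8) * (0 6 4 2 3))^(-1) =(0 3 2 10 4 6)(5 8)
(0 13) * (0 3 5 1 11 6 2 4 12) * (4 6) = (0 13 3 5 1 11 4 12)(2 6) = [13, 11, 6, 5, 12, 1, 2, 7, 8, 9, 10, 4, 0, 3]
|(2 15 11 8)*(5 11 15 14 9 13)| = 7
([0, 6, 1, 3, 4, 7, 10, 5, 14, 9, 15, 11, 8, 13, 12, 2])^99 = [0, 2, 15, 3, 4, 7, 1, 5, 8, 9, 6, 11, 12, 13, 14, 10]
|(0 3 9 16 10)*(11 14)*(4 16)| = |(0 3 9 4 16 10)(11 14)| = 6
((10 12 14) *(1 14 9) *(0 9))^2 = (0 1 10)(9 14 12)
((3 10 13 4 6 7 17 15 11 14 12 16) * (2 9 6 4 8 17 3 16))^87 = (2 15 10 9 11 13 6 14 8 7 12 17 3)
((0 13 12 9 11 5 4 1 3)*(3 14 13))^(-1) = (0 3)(1 4 5 11 9 12 13 14)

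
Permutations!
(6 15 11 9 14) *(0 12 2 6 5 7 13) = (0 12 2 6 15 11 9 14 5 7 13) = [12, 1, 6, 3, 4, 7, 15, 13, 8, 14, 10, 9, 2, 0, 5, 11]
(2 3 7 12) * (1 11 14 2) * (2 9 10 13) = [0, 11, 3, 7, 4, 5, 6, 12, 8, 10, 13, 14, 1, 2, 9] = (1 11 14 9 10 13 2 3 7 12)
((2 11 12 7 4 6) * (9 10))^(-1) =(2 6 4 7 12 11)(9 10)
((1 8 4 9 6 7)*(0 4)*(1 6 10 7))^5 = (0 6 9 8 7 4 1 10)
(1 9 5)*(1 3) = (1 9 5 3) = [0, 9, 2, 1, 4, 3, 6, 7, 8, 5]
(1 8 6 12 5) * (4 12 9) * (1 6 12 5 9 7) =(1 8 12 9 4 5 6 7) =[0, 8, 2, 3, 5, 6, 7, 1, 12, 4, 10, 11, 9]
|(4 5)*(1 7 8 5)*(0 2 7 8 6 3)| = |(0 2 7 6 3)(1 8 5 4)| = 20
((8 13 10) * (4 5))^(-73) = (4 5)(8 10 13)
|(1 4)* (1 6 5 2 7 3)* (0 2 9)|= |(0 2 7 3 1 4 6 5 9)|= 9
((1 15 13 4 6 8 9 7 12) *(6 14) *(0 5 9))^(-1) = ((0 5 9 7 12 1 15 13 4 14 6 8))^(-1) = (0 8 6 14 4 13 15 1 12 7 9 5)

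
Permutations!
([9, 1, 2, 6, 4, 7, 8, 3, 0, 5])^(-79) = [6, 1, 2, 5, 4, 0, 7, 9, 3, 8]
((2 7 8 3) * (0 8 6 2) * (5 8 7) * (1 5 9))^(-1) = (0 3 8 5 1 9 2 6 7) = ((0 7 6 2 9 1 5 8 3))^(-1)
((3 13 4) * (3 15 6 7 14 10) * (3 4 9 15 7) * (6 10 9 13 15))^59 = (3 4 9 15 7 6 10 14)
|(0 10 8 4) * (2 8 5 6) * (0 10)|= 6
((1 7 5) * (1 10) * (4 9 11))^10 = ((1 7 5 10)(4 9 11))^10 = (1 5)(4 9 11)(7 10)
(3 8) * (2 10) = [0, 1, 10, 8, 4, 5, 6, 7, 3, 9, 2] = (2 10)(3 8)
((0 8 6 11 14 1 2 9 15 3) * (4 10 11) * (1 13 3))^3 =(0 4 14)(1 15 9 2)(3 6 11)(8 10 13)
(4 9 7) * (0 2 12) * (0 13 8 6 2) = (2 12 13 8 6)(4 9 7) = [0, 1, 12, 3, 9, 5, 2, 4, 6, 7, 10, 11, 13, 8]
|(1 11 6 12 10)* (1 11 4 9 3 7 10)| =9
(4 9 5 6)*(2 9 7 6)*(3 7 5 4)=(2 9 4 5)(3 7 6)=[0, 1, 9, 7, 5, 2, 3, 6, 8, 4]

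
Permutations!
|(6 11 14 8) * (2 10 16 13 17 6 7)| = 10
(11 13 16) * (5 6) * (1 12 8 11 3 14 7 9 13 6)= (1 12 8 11 6 5)(3 14 7 9 13 16)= [0, 12, 2, 14, 4, 1, 5, 9, 11, 13, 10, 6, 8, 16, 7, 15, 3]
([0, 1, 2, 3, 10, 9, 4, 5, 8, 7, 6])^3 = [0, 1, 2, 3, 4, 5, 6, 7, 8, 9, 10]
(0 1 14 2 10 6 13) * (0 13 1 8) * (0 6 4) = [8, 14, 10, 3, 0, 5, 1, 7, 6, 9, 4, 11, 12, 13, 2] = (0 8 6 1 14 2 10 4)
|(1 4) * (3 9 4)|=4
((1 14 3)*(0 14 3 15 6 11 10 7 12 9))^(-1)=((0 14 15 6 11 10 7 12 9)(1 3))^(-1)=(0 9 12 7 10 11 6 15 14)(1 3)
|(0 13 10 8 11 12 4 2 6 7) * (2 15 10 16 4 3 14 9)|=|(0 13 16 4 15 10 8 11 12 3 14 9 2 6 7)|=15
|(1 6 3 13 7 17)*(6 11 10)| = 8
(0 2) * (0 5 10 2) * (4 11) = (2 5 10)(4 11) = [0, 1, 5, 3, 11, 10, 6, 7, 8, 9, 2, 4]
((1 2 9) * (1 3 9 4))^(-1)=(1 4 2)(3 9)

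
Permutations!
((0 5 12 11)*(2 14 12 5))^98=(0 12 2 11 14)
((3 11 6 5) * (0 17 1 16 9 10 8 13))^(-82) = (0 8 9 1)(3 6)(5 11)(10 16 17 13)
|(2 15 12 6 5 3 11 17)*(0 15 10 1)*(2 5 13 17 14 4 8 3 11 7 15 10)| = 12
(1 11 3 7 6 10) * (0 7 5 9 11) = (0 7 6 10 1)(3 5 9 11) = [7, 0, 2, 5, 4, 9, 10, 6, 8, 11, 1, 3]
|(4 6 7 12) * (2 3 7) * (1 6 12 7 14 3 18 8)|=10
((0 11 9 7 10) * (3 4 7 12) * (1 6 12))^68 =(0 7 3 6 9)(1 11 10 4 12) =((0 11 9 1 6 12 3 4 7 10))^68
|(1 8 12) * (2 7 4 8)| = 6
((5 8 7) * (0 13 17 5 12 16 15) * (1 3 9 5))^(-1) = ((0 13 17 1 3 9 5 8 7 12 16 15))^(-1) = (0 15 16 12 7 8 5 9 3 1 17 13)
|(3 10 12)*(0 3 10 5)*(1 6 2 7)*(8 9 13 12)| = |(0 3 5)(1 6 2 7)(8 9 13 12 10)| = 60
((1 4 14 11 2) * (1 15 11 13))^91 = (1 13 14 4)(2 15 11)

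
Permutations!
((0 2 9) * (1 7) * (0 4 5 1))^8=(0 2 9 4 5 1 7)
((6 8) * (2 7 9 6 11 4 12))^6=(2 4 8 9)(6 7 12 11)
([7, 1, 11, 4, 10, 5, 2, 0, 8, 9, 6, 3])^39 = [7, 1, 4, 6, 2, 5, 3, 0, 8, 9, 11, 10]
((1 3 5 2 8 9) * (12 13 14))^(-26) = (1 8 5)(2 3 9)(12 13 14)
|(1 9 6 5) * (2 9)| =|(1 2 9 6 5)| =5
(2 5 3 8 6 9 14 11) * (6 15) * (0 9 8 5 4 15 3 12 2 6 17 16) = (0 9 14 11 6 8 3 5 12 2 4 15 17 16) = [9, 1, 4, 5, 15, 12, 8, 7, 3, 14, 10, 6, 2, 13, 11, 17, 0, 16]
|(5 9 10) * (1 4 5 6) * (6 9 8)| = 10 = |(1 4 5 8 6)(9 10)|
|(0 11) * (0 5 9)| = 4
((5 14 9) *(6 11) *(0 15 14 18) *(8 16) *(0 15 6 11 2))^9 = ((0 6 2)(5 18 15 14 9)(8 16))^9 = (5 9 14 15 18)(8 16)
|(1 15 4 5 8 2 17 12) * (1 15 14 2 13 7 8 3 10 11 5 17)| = 12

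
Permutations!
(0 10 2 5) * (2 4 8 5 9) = (0 10 4 8 5)(2 9) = [10, 1, 9, 3, 8, 0, 6, 7, 5, 2, 4]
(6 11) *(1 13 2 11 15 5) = [0, 13, 11, 3, 4, 1, 15, 7, 8, 9, 10, 6, 12, 2, 14, 5] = (1 13 2 11 6 15 5)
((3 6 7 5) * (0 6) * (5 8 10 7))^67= (0 3 5 6)(7 8 10)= ((0 6 5 3)(7 8 10))^67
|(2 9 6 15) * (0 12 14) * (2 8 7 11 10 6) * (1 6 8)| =12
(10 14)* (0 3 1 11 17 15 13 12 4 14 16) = [3, 11, 2, 1, 14, 5, 6, 7, 8, 9, 16, 17, 4, 12, 10, 13, 0, 15] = (0 3 1 11 17 15 13 12 4 14 10 16)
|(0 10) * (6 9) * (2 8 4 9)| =|(0 10)(2 8 4 9 6)| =10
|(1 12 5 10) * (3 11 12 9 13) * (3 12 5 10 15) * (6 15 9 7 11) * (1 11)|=6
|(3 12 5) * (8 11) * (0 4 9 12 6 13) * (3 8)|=10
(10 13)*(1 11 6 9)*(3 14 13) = [0, 11, 2, 14, 4, 5, 9, 7, 8, 1, 3, 6, 12, 10, 13] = (1 11 6 9)(3 14 13 10)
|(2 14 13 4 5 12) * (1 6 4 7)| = 9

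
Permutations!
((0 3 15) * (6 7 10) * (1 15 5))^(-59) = (0 3 5 1 15)(6 7 10)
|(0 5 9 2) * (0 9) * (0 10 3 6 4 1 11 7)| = |(0 5 10 3 6 4 1 11 7)(2 9)| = 18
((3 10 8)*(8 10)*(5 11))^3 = ((3 8)(5 11))^3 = (3 8)(5 11)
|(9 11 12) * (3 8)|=6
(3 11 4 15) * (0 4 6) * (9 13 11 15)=[4, 1, 2, 15, 9, 5, 0, 7, 8, 13, 10, 6, 12, 11, 14, 3]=(0 4 9 13 11 6)(3 15)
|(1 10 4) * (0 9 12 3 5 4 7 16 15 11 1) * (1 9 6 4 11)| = 15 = |(0 6 4)(1 10 7 16 15)(3 5 11 9 12)|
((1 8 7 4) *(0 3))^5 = ((0 3)(1 8 7 4))^5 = (0 3)(1 8 7 4)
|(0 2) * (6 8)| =2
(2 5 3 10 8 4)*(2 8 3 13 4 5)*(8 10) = [0, 1, 2, 8, 10, 13, 6, 7, 5, 9, 3, 11, 12, 4] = (3 8 5 13 4 10)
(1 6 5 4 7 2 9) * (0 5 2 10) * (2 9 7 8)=(0 5 4 8 2 7 10)(1 6 9)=[5, 6, 7, 3, 8, 4, 9, 10, 2, 1, 0]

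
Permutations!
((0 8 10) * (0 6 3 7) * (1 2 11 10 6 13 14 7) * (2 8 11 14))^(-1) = ((0 11 10 13 2 14 7)(1 8 6 3))^(-1) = (0 7 14 2 13 10 11)(1 3 6 8)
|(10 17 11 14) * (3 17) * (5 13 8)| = 15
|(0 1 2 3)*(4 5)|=4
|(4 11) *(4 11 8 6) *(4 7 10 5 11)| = 7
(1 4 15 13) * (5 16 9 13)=(1 4 15 5 16 9 13)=[0, 4, 2, 3, 15, 16, 6, 7, 8, 13, 10, 11, 12, 1, 14, 5, 9]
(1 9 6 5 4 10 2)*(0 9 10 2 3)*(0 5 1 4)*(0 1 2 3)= (0 9 6 2 4 3 5 1 10)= [9, 10, 4, 5, 3, 1, 2, 7, 8, 6, 0]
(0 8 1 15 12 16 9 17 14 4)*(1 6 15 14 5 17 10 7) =(0 8 6 15 12 16 9 10 7 1 14 4)(5 17) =[8, 14, 2, 3, 0, 17, 15, 1, 6, 10, 7, 11, 16, 13, 4, 12, 9, 5]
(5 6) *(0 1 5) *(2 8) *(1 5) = (0 5 6)(2 8) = [5, 1, 8, 3, 4, 6, 0, 7, 2]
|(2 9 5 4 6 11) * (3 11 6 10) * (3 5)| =12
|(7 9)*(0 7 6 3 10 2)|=7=|(0 7 9 6 3 10 2)|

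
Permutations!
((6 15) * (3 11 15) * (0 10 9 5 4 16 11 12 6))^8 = (16)(3 6 12)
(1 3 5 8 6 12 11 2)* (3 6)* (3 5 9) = [0, 6, 1, 9, 4, 8, 12, 7, 5, 3, 10, 2, 11] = (1 6 12 11 2)(3 9)(5 8)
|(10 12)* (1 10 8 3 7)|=|(1 10 12 8 3 7)|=6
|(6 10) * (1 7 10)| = 4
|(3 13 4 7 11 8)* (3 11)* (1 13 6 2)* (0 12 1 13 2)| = 18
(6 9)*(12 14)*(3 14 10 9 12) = [0, 1, 2, 14, 4, 5, 12, 7, 8, 6, 9, 11, 10, 13, 3] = (3 14)(6 12 10 9)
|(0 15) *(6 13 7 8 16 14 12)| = 14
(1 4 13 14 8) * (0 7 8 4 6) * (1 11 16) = (0 7 8 11 16 1 6)(4 13 14) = [7, 6, 2, 3, 13, 5, 0, 8, 11, 9, 10, 16, 12, 14, 4, 15, 1]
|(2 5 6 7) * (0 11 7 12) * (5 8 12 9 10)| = 12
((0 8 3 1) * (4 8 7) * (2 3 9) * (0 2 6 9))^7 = (0 8 4 7)(1 2 3)(6 9)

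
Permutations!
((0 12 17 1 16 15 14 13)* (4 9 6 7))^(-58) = ((0 12 17 1 16 15 14 13)(4 9 6 7))^(-58) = (0 14 16 17)(1 12 13 15)(4 6)(7 9)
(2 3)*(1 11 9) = (1 11 9)(2 3) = [0, 11, 3, 2, 4, 5, 6, 7, 8, 1, 10, 9]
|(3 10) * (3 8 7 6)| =|(3 10 8 7 6)| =5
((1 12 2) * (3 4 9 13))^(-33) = ((1 12 2)(3 4 9 13))^(-33) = (3 13 9 4)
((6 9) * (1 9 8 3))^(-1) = (1 3 8 6 9)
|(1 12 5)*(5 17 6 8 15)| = |(1 12 17 6 8 15 5)| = 7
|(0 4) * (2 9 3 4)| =5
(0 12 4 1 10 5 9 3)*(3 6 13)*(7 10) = [12, 7, 2, 0, 1, 9, 13, 10, 8, 6, 5, 11, 4, 3] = (0 12 4 1 7 10 5 9 6 13 3)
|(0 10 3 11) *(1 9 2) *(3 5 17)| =|(0 10 5 17 3 11)(1 9 2)| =6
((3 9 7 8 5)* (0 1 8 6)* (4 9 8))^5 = (0 6 7 9 4 1)(3 5 8)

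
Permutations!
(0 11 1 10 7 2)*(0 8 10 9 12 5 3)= [11, 9, 8, 0, 4, 3, 6, 2, 10, 12, 7, 1, 5]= (0 11 1 9 12 5 3)(2 8 10 7)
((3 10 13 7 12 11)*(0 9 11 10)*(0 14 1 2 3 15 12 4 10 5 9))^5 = ((1 2 3 14)(4 10 13 7)(5 9 11 15 12))^5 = (15)(1 2 3 14)(4 10 13 7)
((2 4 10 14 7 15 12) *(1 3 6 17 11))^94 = ((1 3 6 17 11)(2 4 10 14 7 15 12))^94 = (1 11 17 6 3)(2 14 12 10 15 4 7)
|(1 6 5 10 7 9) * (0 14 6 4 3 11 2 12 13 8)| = |(0 14 6 5 10 7 9 1 4 3 11 2 12 13 8)| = 15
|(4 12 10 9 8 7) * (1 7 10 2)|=|(1 7 4 12 2)(8 10 9)|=15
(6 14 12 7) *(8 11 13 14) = (6 8 11 13 14 12 7) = [0, 1, 2, 3, 4, 5, 8, 6, 11, 9, 10, 13, 7, 14, 12]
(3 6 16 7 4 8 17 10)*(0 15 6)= [15, 1, 2, 0, 8, 5, 16, 4, 17, 9, 3, 11, 12, 13, 14, 6, 7, 10]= (0 15 6 16 7 4 8 17 10 3)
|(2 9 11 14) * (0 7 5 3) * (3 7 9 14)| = |(0 9 11 3)(2 14)(5 7)| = 4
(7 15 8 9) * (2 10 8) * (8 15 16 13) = (2 10 15)(7 16 13 8 9) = [0, 1, 10, 3, 4, 5, 6, 16, 9, 7, 15, 11, 12, 8, 14, 2, 13]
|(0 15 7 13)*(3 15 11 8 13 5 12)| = 20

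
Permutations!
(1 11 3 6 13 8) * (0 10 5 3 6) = [10, 11, 2, 0, 4, 3, 13, 7, 1, 9, 5, 6, 12, 8] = (0 10 5 3)(1 11 6 13 8)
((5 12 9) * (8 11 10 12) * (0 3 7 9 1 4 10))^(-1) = (0 11 8 5 9 7 3)(1 12 10 4)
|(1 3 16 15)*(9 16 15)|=6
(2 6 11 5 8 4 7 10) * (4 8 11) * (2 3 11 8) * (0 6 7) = (0 6 4)(2 7 10 3 11 5 8) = [6, 1, 7, 11, 0, 8, 4, 10, 2, 9, 3, 5]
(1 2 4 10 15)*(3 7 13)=(1 2 4 10 15)(3 7 13)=[0, 2, 4, 7, 10, 5, 6, 13, 8, 9, 15, 11, 12, 3, 14, 1]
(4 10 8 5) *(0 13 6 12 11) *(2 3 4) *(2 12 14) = [13, 1, 3, 4, 10, 12, 14, 7, 5, 9, 8, 0, 11, 6, 2] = (0 13 6 14 2 3 4 10 8 5 12 11)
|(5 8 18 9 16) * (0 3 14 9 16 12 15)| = 12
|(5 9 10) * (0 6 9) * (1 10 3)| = 7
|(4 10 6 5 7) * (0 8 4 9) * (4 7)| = |(0 8 7 9)(4 10 6 5)| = 4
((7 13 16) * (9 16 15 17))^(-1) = (7 16 9 17 15 13)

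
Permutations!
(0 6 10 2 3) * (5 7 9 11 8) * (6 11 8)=(0 11 6 10 2 3)(5 7 9 8)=[11, 1, 3, 0, 4, 7, 10, 9, 5, 8, 2, 6]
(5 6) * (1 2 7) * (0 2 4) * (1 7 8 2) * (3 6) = (0 1 4)(2 8)(3 6 5) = [1, 4, 8, 6, 0, 3, 5, 7, 2]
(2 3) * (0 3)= (0 3 2)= [3, 1, 0, 2]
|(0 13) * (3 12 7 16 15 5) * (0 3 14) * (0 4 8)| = 11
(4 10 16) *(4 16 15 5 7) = (16)(4 10 15 5 7) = [0, 1, 2, 3, 10, 7, 6, 4, 8, 9, 15, 11, 12, 13, 14, 5, 16]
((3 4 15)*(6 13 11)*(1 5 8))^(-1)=(1 8 5)(3 15 4)(6 11 13)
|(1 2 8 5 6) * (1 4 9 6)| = 12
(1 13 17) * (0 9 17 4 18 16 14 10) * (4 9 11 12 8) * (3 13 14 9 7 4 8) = [11, 14, 2, 13, 18, 5, 6, 4, 8, 17, 0, 12, 3, 7, 10, 15, 9, 1, 16] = (0 11 12 3 13 7 4 18 16 9 17 1 14 10)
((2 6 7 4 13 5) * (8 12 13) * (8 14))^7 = (2 13 8 4 6 5 12 14 7)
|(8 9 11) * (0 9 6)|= 5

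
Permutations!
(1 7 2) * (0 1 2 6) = (0 1 7 6) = [1, 7, 2, 3, 4, 5, 0, 6]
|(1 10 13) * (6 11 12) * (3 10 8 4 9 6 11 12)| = 10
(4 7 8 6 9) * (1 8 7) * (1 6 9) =(1 8 9 4 6) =[0, 8, 2, 3, 6, 5, 1, 7, 9, 4]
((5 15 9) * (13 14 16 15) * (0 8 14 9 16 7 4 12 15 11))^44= ((0 8 14 7 4 12 15 16 11)(5 13 9))^44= (0 11 16 15 12 4 7 14 8)(5 9 13)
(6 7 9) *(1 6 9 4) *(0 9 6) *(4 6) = [9, 0, 2, 3, 1, 5, 7, 6, 8, 4] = (0 9 4 1)(6 7)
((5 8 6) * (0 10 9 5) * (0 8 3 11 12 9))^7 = ((0 10)(3 11 12 9 5)(6 8))^7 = (0 10)(3 12 5 11 9)(6 8)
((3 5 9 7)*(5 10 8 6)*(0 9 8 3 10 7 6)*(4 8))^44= ((0 9 6 5 4 8)(3 7 10))^44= (0 6 4)(3 10 7)(5 8 9)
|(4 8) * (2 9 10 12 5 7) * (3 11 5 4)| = 10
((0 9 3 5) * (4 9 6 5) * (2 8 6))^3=((0 2 8 6 5)(3 4 9))^3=(9)(0 6 2 5 8)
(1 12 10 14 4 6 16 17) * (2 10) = [0, 12, 10, 3, 6, 5, 16, 7, 8, 9, 14, 11, 2, 13, 4, 15, 17, 1] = (1 12 2 10 14 4 6 16 17)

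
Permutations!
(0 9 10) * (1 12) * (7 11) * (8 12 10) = [9, 10, 2, 3, 4, 5, 6, 11, 12, 8, 0, 7, 1] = (0 9 8 12 1 10)(7 11)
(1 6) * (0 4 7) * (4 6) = (0 6 1 4 7) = [6, 4, 2, 3, 7, 5, 1, 0]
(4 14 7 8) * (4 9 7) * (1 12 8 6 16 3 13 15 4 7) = (1 12 8 9)(3 13 15 4 14 7 6 16) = [0, 12, 2, 13, 14, 5, 16, 6, 9, 1, 10, 11, 8, 15, 7, 4, 3]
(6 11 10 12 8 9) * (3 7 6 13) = (3 7 6 11 10 12 8 9 13) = [0, 1, 2, 7, 4, 5, 11, 6, 9, 13, 12, 10, 8, 3]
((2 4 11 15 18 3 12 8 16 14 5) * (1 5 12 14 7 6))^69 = (1 6 7 16 8 12 14 3 18 15 11 4 2 5)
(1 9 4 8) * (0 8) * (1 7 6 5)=(0 8 7 6 5 1 9 4)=[8, 9, 2, 3, 0, 1, 5, 6, 7, 4]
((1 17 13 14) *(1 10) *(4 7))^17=(1 13 10 17 14)(4 7)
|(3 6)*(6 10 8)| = 4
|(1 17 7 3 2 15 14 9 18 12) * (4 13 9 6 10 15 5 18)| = |(1 17 7 3 2 5 18 12)(4 13 9)(6 10 15 14)| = 24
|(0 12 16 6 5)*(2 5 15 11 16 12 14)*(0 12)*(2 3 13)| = |(0 14 3 13 2 5 12)(6 15 11 16)| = 28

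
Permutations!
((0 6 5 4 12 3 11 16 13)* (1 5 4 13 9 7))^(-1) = (0 13 5 1 7 9 16 11 3 12 4 6)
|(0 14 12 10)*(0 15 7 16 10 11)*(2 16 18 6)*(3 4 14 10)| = 13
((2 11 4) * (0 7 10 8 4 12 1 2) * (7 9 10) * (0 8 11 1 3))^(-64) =((0 9 10 11 12 3)(1 2)(4 8))^(-64) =(0 10 12)(3 9 11)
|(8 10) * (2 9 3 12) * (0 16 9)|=|(0 16 9 3 12 2)(8 10)|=6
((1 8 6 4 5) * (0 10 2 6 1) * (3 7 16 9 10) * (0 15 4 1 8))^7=((0 3 7 16 9 10 2 6 1)(4 5 15))^7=(0 6 10 16 3 1 2 9 7)(4 5 15)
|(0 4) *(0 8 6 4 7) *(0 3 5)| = 12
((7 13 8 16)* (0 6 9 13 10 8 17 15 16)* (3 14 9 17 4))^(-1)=(0 8 10 7 16 15 17 6)(3 4 13 9 14)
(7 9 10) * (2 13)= (2 13)(7 9 10)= [0, 1, 13, 3, 4, 5, 6, 9, 8, 10, 7, 11, 12, 2]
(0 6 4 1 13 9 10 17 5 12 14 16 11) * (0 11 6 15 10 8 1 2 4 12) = [15, 13, 4, 3, 2, 0, 12, 7, 1, 8, 17, 11, 14, 9, 16, 10, 6, 5] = (0 15 10 17 5)(1 13 9 8)(2 4)(6 12 14 16)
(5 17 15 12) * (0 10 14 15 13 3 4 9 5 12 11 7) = (0 10 14 15 11 7)(3 4 9 5 17 13) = [10, 1, 2, 4, 9, 17, 6, 0, 8, 5, 14, 7, 12, 3, 15, 11, 16, 13]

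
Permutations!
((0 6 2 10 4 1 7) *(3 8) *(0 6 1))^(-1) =((0 1 7 6 2 10 4)(3 8))^(-1) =(0 4 10 2 6 7 1)(3 8)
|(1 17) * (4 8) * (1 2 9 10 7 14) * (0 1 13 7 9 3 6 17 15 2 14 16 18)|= |(0 1 15 2 3 6 17 14 13 7 16 18)(4 8)(9 10)|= 12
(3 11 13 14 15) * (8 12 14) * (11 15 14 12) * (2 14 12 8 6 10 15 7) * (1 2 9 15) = (1 2 14 12 8 11 13 6 10)(3 7 9 15) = [0, 2, 14, 7, 4, 5, 10, 9, 11, 15, 1, 13, 8, 6, 12, 3]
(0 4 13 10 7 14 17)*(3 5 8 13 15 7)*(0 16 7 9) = [4, 1, 2, 5, 15, 8, 6, 14, 13, 0, 3, 11, 12, 10, 17, 9, 7, 16] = (0 4 15 9)(3 5 8 13 10)(7 14 17 16)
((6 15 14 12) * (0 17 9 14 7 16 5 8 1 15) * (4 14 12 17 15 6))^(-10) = (17)(0 1 5 7)(6 8 16 15) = ((0 15 7 16 5 8 1 6)(4 14 17 9 12))^(-10)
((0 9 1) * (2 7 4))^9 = (9)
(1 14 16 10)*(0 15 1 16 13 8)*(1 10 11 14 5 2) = (0 15 10 16 11 14 13 8)(1 5 2) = [15, 5, 1, 3, 4, 2, 6, 7, 0, 9, 16, 14, 12, 8, 13, 10, 11]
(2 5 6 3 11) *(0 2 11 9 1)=(11)(0 2 5 6 3 9 1)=[2, 0, 5, 9, 4, 6, 3, 7, 8, 1, 10, 11]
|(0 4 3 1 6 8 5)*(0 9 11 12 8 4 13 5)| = 28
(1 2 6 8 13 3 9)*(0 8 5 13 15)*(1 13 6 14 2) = [8, 1, 14, 9, 4, 6, 5, 7, 15, 13, 10, 11, 12, 3, 2, 0] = (0 8 15)(2 14)(3 9 13)(5 6)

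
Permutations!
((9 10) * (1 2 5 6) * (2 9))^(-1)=(1 6 5 2 10 9)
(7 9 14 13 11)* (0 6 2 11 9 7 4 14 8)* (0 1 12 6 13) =(0 13 9 8 1 12 6 2 11 4 14) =[13, 12, 11, 3, 14, 5, 2, 7, 1, 8, 10, 4, 6, 9, 0]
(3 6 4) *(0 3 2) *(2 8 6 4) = (0 3 4 8 6 2) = [3, 1, 0, 4, 8, 5, 2, 7, 6]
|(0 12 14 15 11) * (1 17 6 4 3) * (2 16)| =|(0 12 14 15 11)(1 17 6 4 3)(2 16)| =10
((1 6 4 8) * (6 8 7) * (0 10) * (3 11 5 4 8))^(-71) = ((0 10)(1 3 11 5 4 7 6 8))^(-71) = (0 10)(1 3 11 5 4 7 6 8)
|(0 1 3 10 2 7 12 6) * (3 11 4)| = |(0 1 11 4 3 10 2 7 12 6)| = 10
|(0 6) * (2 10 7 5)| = 4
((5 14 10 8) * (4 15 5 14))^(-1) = (4 5 15)(8 10 14)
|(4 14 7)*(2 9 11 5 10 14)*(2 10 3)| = |(2 9 11 5 3)(4 10 14 7)| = 20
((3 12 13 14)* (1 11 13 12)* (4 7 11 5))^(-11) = (1 13 4 3 11 5 14 7)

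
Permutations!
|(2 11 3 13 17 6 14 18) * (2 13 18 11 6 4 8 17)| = 21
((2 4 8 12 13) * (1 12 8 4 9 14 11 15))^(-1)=(1 15 11 14 9 2 13 12)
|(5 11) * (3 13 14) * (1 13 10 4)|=|(1 13 14 3 10 4)(5 11)|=6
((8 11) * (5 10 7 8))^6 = ((5 10 7 8 11))^6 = (5 10 7 8 11)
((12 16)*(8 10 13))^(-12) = (16)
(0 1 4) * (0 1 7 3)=(0 7 3)(1 4)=[7, 4, 2, 0, 1, 5, 6, 3]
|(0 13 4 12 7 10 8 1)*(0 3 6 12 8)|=10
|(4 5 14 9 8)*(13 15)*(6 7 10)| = 30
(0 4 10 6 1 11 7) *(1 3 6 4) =(0 1 11 7)(3 6)(4 10) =[1, 11, 2, 6, 10, 5, 3, 0, 8, 9, 4, 7]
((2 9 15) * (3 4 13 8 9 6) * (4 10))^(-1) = ((2 6 3 10 4 13 8 9 15))^(-1) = (2 15 9 8 13 4 10 3 6)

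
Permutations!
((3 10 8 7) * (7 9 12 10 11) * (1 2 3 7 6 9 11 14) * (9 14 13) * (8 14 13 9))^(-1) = (1 14 10 12 9 3 2)(6 11 8 13)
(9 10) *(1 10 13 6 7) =(1 10 9 13 6 7) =[0, 10, 2, 3, 4, 5, 7, 1, 8, 13, 9, 11, 12, 6]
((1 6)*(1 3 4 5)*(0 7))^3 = (0 7)(1 4 6 5 3)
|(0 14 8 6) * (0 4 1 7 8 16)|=|(0 14 16)(1 7 8 6 4)|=15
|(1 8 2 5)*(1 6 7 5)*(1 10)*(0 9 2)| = 6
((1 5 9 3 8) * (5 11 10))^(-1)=((1 11 10 5 9 3 8))^(-1)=(1 8 3 9 5 10 11)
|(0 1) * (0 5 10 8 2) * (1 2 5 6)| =|(0 2)(1 6)(5 10 8)| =6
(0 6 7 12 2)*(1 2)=(0 6 7 12 1 2)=[6, 2, 0, 3, 4, 5, 7, 12, 8, 9, 10, 11, 1]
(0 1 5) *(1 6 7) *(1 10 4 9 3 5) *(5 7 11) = (0 6 11 5)(3 7 10 4 9) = [6, 1, 2, 7, 9, 0, 11, 10, 8, 3, 4, 5]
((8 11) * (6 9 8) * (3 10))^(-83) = (3 10)(6 9 8 11)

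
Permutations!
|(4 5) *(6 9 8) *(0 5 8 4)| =|(0 5)(4 8 6 9)| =4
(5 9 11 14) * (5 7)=[0, 1, 2, 3, 4, 9, 6, 5, 8, 11, 10, 14, 12, 13, 7]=(5 9 11 14 7)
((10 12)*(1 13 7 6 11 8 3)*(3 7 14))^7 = (1 3 14 13)(6 7 8 11)(10 12)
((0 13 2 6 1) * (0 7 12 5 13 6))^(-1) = ((0 6 1 7 12 5 13 2))^(-1) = (0 2 13 5 12 7 1 6)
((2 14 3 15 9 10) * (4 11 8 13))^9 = (2 15)(3 10)(4 11 8 13)(9 14)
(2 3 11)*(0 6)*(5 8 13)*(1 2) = (0 6)(1 2 3 11)(5 8 13) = [6, 2, 3, 11, 4, 8, 0, 7, 13, 9, 10, 1, 12, 5]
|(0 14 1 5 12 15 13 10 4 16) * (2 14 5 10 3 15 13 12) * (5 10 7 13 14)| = |(0 10 4 16)(1 7 13 3 15 12 14)(2 5)| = 28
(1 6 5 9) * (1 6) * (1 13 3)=[0, 13, 2, 1, 4, 9, 5, 7, 8, 6, 10, 11, 12, 3]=(1 13 3)(5 9 6)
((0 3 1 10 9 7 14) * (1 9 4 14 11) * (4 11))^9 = (0 7)(3 4)(9 14)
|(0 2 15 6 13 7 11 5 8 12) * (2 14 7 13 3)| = |(0 14 7 11 5 8 12)(2 15 6 3)| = 28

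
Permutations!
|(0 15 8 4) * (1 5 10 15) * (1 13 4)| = |(0 13 4)(1 5 10 15 8)| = 15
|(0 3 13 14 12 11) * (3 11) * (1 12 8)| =6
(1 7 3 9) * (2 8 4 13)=[0, 7, 8, 9, 13, 5, 6, 3, 4, 1, 10, 11, 12, 2]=(1 7 3 9)(2 8 4 13)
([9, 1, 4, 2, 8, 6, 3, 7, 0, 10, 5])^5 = [3, 1, 10, 9, 5, 8, 0, 7, 6, 2, 4]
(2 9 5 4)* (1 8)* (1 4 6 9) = (1 8 4 2)(5 6 9) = [0, 8, 1, 3, 2, 6, 9, 7, 4, 5]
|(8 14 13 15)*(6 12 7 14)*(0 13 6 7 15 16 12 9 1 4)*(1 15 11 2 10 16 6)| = 10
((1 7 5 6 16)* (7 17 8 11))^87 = (1 16 6 5 7 11 8 17)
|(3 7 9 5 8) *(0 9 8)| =3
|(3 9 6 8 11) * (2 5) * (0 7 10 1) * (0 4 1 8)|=8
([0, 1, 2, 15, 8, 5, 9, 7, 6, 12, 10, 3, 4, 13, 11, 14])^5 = [0, 1, 2, 15, 4, 5, 6, 7, 8, 9, 10, 3, 12, 13, 11, 14]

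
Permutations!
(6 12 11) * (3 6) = [0, 1, 2, 6, 4, 5, 12, 7, 8, 9, 10, 3, 11] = (3 6 12 11)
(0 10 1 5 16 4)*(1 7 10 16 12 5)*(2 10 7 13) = (0 16 4)(2 10 13)(5 12) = [16, 1, 10, 3, 0, 12, 6, 7, 8, 9, 13, 11, 5, 2, 14, 15, 4]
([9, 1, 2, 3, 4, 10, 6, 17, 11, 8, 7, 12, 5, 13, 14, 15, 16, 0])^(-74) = (0 7 5 11 9 17 10 12 8)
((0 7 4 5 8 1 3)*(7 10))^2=(0 7 5 1)(3 10 4 8)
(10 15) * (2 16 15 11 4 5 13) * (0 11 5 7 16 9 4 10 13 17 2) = (0 11 10 5 17 2 9 4 7 16 15 13) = [11, 1, 9, 3, 7, 17, 6, 16, 8, 4, 5, 10, 12, 0, 14, 13, 15, 2]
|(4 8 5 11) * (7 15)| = 4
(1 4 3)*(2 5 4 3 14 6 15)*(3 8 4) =(1 8 4 14 6 15 2 5 3) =[0, 8, 5, 1, 14, 3, 15, 7, 4, 9, 10, 11, 12, 13, 6, 2]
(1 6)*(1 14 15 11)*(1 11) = (1 6 14 15) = [0, 6, 2, 3, 4, 5, 14, 7, 8, 9, 10, 11, 12, 13, 15, 1]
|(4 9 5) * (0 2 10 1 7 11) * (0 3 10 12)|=15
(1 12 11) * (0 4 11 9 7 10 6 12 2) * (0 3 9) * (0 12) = [4, 2, 3, 9, 11, 5, 0, 10, 8, 7, 6, 1, 12] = (12)(0 4 11 1 2 3 9 7 10 6)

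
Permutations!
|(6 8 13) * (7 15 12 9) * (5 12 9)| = 6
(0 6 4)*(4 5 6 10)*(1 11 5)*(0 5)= (0 10 4 5 6 1 11)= [10, 11, 2, 3, 5, 6, 1, 7, 8, 9, 4, 0]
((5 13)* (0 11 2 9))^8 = ((0 11 2 9)(5 13))^8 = (13)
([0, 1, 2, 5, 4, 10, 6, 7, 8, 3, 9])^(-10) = [0, 1, 2, 10, 4, 9, 6, 7, 8, 5, 3]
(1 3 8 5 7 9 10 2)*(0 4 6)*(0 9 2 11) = (0 4 6 9 10 11)(1 3 8 5 7 2) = [4, 3, 1, 8, 6, 7, 9, 2, 5, 10, 11, 0]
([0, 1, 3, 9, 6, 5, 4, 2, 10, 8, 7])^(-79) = (2 7 10 8 9 3)(4 6)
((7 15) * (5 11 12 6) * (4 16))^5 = (4 16)(5 11 12 6)(7 15)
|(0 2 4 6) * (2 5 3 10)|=7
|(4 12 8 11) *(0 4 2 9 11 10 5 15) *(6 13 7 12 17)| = 33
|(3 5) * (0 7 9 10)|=4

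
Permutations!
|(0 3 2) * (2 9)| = 4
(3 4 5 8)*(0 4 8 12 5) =(0 4)(3 8)(5 12) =[4, 1, 2, 8, 0, 12, 6, 7, 3, 9, 10, 11, 5]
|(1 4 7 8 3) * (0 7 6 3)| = |(0 7 8)(1 4 6 3)| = 12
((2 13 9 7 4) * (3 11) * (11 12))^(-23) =((2 13 9 7 4)(3 12 11))^(-23) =(2 9 4 13 7)(3 12 11)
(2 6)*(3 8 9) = (2 6)(3 8 9) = [0, 1, 6, 8, 4, 5, 2, 7, 9, 3]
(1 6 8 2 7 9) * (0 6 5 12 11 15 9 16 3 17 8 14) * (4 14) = (0 6 4 14)(1 5 12 11 15 9)(2 7 16 3 17 8) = [6, 5, 7, 17, 14, 12, 4, 16, 2, 1, 10, 15, 11, 13, 0, 9, 3, 8]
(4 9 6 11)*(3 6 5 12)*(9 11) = (3 6 9 5 12)(4 11) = [0, 1, 2, 6, 11, 12, 9, 7, 8, 5, 10, 4, 3]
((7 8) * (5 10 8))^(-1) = (5 7 8 10)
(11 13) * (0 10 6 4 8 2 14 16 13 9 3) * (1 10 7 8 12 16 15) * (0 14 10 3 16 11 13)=(0 7 8 2 10 6 4 12 11 9 16)(1 3 14 15)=[7, 3, 10, 14, 12, 5, 4, 8, 2, 16, 6, 9, 11, 13, 15, 1, 0]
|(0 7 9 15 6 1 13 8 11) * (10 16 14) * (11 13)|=42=|(0 7 9 15 6 1 11)(8 13)(10 16 14)|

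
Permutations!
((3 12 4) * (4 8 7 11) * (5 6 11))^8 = ((3 12 8 7 5 6 11 4))^8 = (12)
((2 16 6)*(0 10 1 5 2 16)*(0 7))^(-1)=(0 7 2 5 1 10)(6 16)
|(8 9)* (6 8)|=3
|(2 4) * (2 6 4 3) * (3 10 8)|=|(2 10 8 3)(4 6)|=4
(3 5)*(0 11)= (0 11)(3 5)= [11, 1, 2, 5, 4, 3, 6, 7, 8, 9, 10, 0]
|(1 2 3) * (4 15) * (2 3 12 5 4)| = 10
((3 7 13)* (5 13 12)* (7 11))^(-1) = (3 13 5 12 7 11)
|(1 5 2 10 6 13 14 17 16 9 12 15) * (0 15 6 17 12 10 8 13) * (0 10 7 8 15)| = |(1 5 2 15)(6 10 17 16 9 7 8 13 14 12)| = 20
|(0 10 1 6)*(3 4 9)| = 12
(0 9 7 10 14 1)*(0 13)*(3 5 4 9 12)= (0 12 3 5 4 9 7 10 14 1 13)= [12, 13, 2, 5, 9, 4, 6, 10, 8, 7, 14, 11, 3, 0, 1]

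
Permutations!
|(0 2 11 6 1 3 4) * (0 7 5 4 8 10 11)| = |(0 2)(1 3 8 10 11 6)(4 7 5)| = 6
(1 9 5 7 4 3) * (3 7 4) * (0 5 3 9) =(0 5 4 7 9 3 1) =[5, 0, 2, 1, 7, 4, 6, 9, 8, 3]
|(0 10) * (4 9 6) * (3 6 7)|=10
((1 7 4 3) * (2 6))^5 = (1 7 4 3)(2 6)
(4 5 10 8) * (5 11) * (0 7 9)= (0 7 9)(4 11 5 10 8)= [7, 1, 2, 3, 11, 10, 6, 9, 4, 0, 8, 5]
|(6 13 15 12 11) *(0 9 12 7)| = 8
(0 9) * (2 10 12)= [9, 1, 10, 3, 4, 5, 6, 7, 8, 0, 12, 11, 2]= (0 9)(2 10 12)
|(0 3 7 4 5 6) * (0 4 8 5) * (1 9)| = |(0 3 7 8 5 6 4)(1 9)| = 14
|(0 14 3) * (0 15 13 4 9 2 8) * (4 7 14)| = 5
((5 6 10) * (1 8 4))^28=((1 8 4)(5 6 10))^28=(1 8 4)(5 6 10)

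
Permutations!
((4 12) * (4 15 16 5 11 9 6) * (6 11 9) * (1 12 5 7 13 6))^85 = (1 5 13 15 11 4 7 12 9 6 16)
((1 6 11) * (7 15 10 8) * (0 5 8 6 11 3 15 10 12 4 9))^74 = ((0 5 8 7 10 6 3 15 12 4 9)(1 11))^74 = (0 12 6 8 9 15 10 5 4 3 7)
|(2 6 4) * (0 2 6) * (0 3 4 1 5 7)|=8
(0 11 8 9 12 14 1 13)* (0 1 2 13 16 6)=(0 11 8 9 12 14 2 13 1 16 6)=[11, 16, 13, 3, 4, 5, 0, 7, 9, 12, 10, 8, 14, 1, 2, 15, 6]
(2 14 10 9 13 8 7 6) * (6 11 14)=(2 6)(7 11 14 10 9 13 8)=[0, 1, 6, 3, 4, 5, 2, 11, 7, 13, 9, 14, 12, 8, 10]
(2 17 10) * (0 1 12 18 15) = (0 1 12 18 15)(2 17 10) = [1, 12, 17, 3, 4, 5, 6, 7, 8, 9, 2, 11, 18, 13, 14, 0, 16, 10, 15]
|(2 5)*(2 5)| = 1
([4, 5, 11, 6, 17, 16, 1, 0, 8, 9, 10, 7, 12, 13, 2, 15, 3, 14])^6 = (0 7 11 2 14 17 4)(1 5 16 3 6)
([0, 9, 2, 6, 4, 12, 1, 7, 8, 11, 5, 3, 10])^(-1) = (1 6 3 11 9)(5 10 12)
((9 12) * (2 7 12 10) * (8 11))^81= ((2 7 12 9 10)(8 11))^81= (2 7 12 9 10)(8 11)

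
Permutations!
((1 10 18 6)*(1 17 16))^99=(1 6)(10 17)(16 18)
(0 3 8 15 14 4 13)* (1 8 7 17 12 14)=(0 3 7 17 12 14 4 13)(1 8 15)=[3, 8, 2, 7, 13, 5, 6, 17, 15, 9, 10, 11, 14, 0, 4, 1, 16, 12]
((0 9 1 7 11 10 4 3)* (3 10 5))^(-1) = (0 3 5 11 7 1 9)(4 10)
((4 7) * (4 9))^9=(9)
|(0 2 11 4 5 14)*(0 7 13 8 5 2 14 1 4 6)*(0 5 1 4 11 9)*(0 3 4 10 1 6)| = 20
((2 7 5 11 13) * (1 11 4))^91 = (13) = ((1 11 13 2 7 5 4))^91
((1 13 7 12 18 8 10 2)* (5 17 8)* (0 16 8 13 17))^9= (0 12 17 10)(1 8 5 7)(2 16 18 13)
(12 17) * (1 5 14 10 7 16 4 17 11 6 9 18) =(1 5 14 10 7 16 4 17 12 11 6 9 18) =[0, 5, 2, 3, 17, 14, 9, 16, 8, 18, 7, 6, 11, 13, 10, 15, 4, 12, 1]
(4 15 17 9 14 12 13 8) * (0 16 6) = (0 16 6)(4 15 17 9 14 12 13 8) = [16, 1, 2, 3, 15, 5, 0, 7, 4, 14, 10, 11, 13, 8, 12, 17, 6, 9]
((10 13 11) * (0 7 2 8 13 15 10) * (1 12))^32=((0 7 2 8 13 11)(1 12)(10 15))^32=(15)(0 2 13)(7 8 11)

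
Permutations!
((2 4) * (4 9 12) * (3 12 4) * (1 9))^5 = ((1 9 4 2)(3 12))^5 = (1 9 4 2)(3 12)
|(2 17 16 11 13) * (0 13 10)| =|(0 13 2 17 16 11 10)| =7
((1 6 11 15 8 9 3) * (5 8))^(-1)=(1 3 9 8 5 15 11 6)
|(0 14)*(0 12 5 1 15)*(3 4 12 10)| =9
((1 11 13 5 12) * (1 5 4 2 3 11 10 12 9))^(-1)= (1 9 5 12 10)(2 4 13 11 3)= ((1 10 12 5 9)(2 3 11 13 4))^(-1)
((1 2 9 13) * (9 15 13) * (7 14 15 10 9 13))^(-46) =((1 2 10 9 13)(7 14 15))^(-46) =(1 13 9 10 2)(7 15 14)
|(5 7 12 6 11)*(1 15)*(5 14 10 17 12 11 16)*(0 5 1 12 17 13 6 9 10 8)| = 24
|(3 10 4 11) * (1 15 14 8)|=4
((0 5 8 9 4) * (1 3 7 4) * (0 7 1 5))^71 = (1 3)(4 7)(5 9 8)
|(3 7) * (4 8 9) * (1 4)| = 4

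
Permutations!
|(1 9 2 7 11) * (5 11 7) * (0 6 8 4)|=20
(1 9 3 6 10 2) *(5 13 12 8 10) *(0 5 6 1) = (0 5 13 12 8 10 2)(1 9 3) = [5, 9, 0, 1, 4, 13, 6, 7, 10, 3, 2, 11, 8, 12]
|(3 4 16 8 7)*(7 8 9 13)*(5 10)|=|(3 4 16 9 13 7)(5 10)|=6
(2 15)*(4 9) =[0, 1, 15, 3, 9, 5, 6, 7, 8, 4, 10, 11, 12, 13, 14, 2] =(2 15)(4 9)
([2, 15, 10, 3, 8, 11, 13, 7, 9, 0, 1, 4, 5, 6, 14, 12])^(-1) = [9, 10, 0, 3, 11, 12, 13, 7, 4, 8, 2, 5, 15, 6, 14, 1]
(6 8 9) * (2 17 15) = (2 17 15)(6 8 9) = [0, 1, 17, 3, 4, 5, 8, 7, 9, 6, 10, 11, 12, 13, 14, 2, 16, 15]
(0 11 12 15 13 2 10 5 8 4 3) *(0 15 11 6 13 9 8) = (0 6 13 2 10 5)(3 15 9 8 4)(11 12) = [6, 1, 10, 15, 3, 0, 13, 7, 4, 8, 5, 12, 11, 2, 14, 9]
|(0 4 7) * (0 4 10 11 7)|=|(0 10 11 7 4)|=5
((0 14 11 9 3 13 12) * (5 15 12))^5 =(0 13 14 5 11 15 9 12 3)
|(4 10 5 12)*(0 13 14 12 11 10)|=15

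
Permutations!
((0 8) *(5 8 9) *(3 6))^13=(0 9 5 8)(3 6)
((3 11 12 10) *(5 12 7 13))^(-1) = (3 10 12 5 13 7 11)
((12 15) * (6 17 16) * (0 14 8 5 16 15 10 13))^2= (0 8 16 17 12 13 14 5 6 15 10)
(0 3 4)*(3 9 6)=(0 9 6 3 4)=[9, 1, 2, 4, 0, 5, 3, 7, 8, 6]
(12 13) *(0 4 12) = (0 4 12 13) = [4, 1, 2, 3, 12, 5, 6, 7, 8, 9, 10, 11, 13, 0]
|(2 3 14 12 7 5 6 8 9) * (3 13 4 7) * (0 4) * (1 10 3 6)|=14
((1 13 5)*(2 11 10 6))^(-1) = ((1 13 5)(2 11 10 6))^(-1) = (1 5 13)(2 6 10 11)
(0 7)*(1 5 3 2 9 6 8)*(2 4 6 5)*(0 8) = (0 7 8 1 2 9 5 3 4 6) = [7, 2, 9, 4, 6, 3, 0, 8, 1, 5]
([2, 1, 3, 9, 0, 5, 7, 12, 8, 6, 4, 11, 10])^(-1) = [4, 1, 0, 2, 10, 5, 9, 6, 8, 3, 12, 11, 7]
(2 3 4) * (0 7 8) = (0 7 8)(2 3 4) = [7, 1, 3, 4, 2, 5, 6, 8, 0]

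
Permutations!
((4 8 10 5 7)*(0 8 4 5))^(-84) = ((0 8 10)(5 7))^(-84) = (10)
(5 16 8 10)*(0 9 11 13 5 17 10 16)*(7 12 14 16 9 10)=[10, 1, 2, 3, 4, 0, 6, 12, 9, 11, 17, 13, 14, 5, 16, 15, 8, 7]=(0 10 17 7 12 14 16 8 9 11 13 5)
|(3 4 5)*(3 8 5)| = |(3 4)(5 8)| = 2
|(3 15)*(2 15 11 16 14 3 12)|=|(2 15 12)(3 11 16 14)|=12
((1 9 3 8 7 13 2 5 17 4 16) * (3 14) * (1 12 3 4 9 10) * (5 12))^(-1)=((1 10)(2 12 3 8 7 13)(4 16 5 17 9 14))^(-1)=(1 10)(2 13 7 8 3 12)(4 14 9 17 5 16)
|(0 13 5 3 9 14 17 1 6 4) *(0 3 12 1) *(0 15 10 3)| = |(0 13 5 12 1 6 4)(3 9 14 17 15 10)| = 42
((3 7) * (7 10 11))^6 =(3 11)(7 10)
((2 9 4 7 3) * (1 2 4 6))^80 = ((1 2 9 6)(3 4 7))^80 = (9)(3 7 4)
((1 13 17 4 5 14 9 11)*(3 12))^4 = ((1 13 17 4 5 14 9 11)(3 12))^4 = (1 5)(4 11)(9 17)(13 14)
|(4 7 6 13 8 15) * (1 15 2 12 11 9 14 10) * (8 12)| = |(1 15 4 7 6 13 12 11 9 14 10)(2 8)| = 22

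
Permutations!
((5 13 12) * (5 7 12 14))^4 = (5 13 14)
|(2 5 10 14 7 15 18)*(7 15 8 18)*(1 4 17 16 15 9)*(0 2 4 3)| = 56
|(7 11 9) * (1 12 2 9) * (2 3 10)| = |(1 12 3 10 2 9 7 11)| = 8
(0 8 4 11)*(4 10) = (0 8 10 4 11) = [8, 1, 2, 3, 11, 5, 6, 7, 10, 9, 4, 0]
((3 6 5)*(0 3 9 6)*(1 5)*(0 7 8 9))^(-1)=(0 5 1 6 9 8 7 3)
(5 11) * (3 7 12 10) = (3 7 12 10)(5 11) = [0, 1, 2, 7, 4, 11, 6, 12, 8, 9, 3, 5, 10]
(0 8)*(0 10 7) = [8, 1, 2, 3, 4, 5, 6, 0, 10, 9, 7] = (0 8 10 7)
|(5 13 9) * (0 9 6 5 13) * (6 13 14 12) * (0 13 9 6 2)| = |(0 6 5 13 9 14 12 2)| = 8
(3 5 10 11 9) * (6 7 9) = [0, 1, 2, 5, 4, 10, 7, 9, 8, 3, 11, 6] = (3 5 10 11 6 7 9)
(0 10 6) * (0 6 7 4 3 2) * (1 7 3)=(0 10 3 2)(1 7 4)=[10, 7, 0, 2, 1, 5, 6, 4, 8, 9, 3]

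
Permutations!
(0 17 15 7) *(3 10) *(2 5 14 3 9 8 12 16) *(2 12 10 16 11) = (0 17 15 7)(2 5 14 3 16 12 11)(8 10 9) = [17, 1, 5, 16, 4, 14, 6, 0, 10, 8, 9, 2, 11, 13, 3, 7, 12, 15]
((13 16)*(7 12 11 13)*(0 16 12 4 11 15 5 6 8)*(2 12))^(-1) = (0 8 6 5 15 12 2 13 11 4 7 16)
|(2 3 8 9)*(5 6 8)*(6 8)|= 5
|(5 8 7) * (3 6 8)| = 5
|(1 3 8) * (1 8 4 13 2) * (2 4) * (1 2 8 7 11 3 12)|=4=|(1 12)(3 8 7 11)(4 13)|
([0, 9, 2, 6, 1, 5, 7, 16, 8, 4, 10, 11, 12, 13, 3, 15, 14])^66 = [0, 1, 2, 6, 4, 5, 7, 16, 8, 9, 10, 11, 12, 13, 3, 15, 14]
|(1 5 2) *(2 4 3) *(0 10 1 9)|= 8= |(0 10 1 5 4 3 2 9)|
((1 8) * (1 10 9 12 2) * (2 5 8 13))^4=(1 13 2)(5 12 9 10 8)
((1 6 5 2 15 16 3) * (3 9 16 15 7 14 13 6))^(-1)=((1 3)(2 7 14 13 6 5)(9 16))^(-1)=(1 3)(2 5 6 13 14 7)(9 16)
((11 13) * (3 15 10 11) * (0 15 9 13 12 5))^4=((0 15 10 11 12 5)(3 9 13))^4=(0 12 10)(3 9 13)(5 11 15)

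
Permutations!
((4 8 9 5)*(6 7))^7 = (4 5 9 8)(6 7)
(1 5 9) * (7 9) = (1 5 7 9) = [0, 5, 2, 3, 4, 7, 6, 9, 8, 1]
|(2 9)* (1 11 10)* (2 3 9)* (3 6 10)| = |(1 11 3 9 6 10)| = 6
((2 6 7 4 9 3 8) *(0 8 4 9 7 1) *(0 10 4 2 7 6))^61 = (0 8 7 9 3 2)(1 10 4 6)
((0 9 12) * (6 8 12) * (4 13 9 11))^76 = (0 9)(4 8)(6 11)(12 13)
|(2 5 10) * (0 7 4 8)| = 12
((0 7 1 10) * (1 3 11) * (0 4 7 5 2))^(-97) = (0 2 5)(1 11 3 7 4 10)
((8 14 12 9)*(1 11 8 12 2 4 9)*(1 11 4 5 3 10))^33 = (14)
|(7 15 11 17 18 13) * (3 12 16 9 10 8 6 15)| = |(3 12 16 9 10 8 6 15 11 17 18 13 7)| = 13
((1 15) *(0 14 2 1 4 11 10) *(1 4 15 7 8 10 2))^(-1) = ((15)(0 14 1 7 8 10)(2 4 11))^(-1) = (15)(0 10 8 7 1 14)(2 11 4)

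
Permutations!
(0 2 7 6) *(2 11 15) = [11, 1, 7, 3, 4, 5, 0, 6, 8, 9, 10, 15, 12, 13, 14, 2] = (0 11 15 2 7 6)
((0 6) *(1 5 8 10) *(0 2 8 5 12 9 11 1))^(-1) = ((0 6 2 8 10)(1 12 9 11))^(-1) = (0 10 8 2 6)(1 11 9 12)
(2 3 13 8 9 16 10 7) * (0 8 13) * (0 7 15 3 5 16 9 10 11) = (0 8 10 15 3 7 2 5 16 11) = [8, 1, 5, 7, 4, 16, 6, 2, 10, 9, 15, 0, 12, 13, 14, 3, 11]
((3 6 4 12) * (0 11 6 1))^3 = (0 4 1 6 3 11 12)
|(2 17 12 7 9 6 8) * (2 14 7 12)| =10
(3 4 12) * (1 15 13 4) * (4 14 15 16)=(1 16 4 12 3)(13 14 15)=[0, 16, 2, 1, 12, 5, 6, 7, 8, 9, 10, 11, 3, 14, 15, 13, 4]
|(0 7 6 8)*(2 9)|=|(0 7 6 8)(2 9)|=4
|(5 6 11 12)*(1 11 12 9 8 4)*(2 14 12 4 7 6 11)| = 11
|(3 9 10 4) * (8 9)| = 5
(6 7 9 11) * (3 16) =[0, 1, 2, 16, 4, 5, 7, 9, 8, 11, 10, 6, 12, 13, 14, 15, 3] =(3 16)(6 7 9 11)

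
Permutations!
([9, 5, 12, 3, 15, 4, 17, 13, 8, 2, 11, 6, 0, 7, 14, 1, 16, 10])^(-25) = [12, 15, 9, 3, 5, 1, 11, 13, 8, 0, 17, 10, 2, 7, 14, 4, 16, 6]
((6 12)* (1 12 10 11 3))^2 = (1 6 11)(3 12 10)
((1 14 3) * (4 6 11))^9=((1 14 3)(4 6 11))^9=(14)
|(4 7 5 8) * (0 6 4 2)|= 7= |(0 6 4 7 5 8 2)|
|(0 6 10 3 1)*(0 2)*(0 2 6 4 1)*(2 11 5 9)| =12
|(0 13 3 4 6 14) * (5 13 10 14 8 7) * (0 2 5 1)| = |(0 10 14 2 5 13 3 4 6 8 7 1)| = 12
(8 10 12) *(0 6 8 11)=[6, 1, 2, 3, 4, 5, 8, 7, 10, 9, 12, 0, 11]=(0 6 8 10 12 11)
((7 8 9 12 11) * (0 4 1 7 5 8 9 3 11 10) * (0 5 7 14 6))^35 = ((0 4 1 14 6)(3 11 7 9 12 10 5 8))^35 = (14)(3 9 5 11 12 8 7 10)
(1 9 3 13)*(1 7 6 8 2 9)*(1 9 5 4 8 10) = [0, 9, 5, 13, 8, 4, 10, 6, 2, 3, 1, 11, 12, 7] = (1 9 3 13 7 6 10)(2 5 4 8)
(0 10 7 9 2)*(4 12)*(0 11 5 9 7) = (0 10)(2 11 5 9)(4 12) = [10, 1, 11, 3, 12, 9, 6, 7, 8, 2, 0, 5, 4]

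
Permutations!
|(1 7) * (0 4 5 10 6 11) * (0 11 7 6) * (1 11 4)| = |(0 1 6 7 11 4 5 10)| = 8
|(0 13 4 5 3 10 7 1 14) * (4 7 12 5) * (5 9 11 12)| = |(0 13 7 1 14)(3 10 5)(9 11 12)| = 15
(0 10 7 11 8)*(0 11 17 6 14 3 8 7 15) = (0 10 15)(3 8 11 7 17 6 14) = [10, 1, 2, 8, 4, 5, 14, 17, 11, 9, 15, 7, 12, 13, 3, 0, 16, 6]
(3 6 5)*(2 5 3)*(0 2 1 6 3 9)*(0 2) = (1 6 9 2 5) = [0, 6, 5, 3, 4, 1, 9, 7, 8, 2]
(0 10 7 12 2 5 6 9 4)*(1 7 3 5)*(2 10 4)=[4, 7, 1, 5, 0, 6, 9, 12, 8, 2, 3, 11, 10]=(0 4)(1 7 12 10 3 5 6 9 2)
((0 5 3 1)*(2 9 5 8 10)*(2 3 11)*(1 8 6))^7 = (0 6 1)(2 11 5 9)(3 8 10)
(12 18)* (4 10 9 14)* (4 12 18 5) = (18)(4 10 9 14 12 5) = [0, 1, 2, 3, 10, 4, 6, 7, 8, 14, 9, 11, 5, 13, 12, 15, 16, 17, 18]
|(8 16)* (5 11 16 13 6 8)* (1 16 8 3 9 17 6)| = |(1 16 5 11 8 13)(3 9 17 6)| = 12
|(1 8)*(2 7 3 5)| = 4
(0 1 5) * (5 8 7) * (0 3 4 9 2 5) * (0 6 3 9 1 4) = [4, 8, 5, 0, 1, 9, 3, 6, 7, 2] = (0 4 1 8 7 6 3)(2 5 9)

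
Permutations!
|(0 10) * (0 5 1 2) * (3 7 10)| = |(0 3 7 10 5 1 2)| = 7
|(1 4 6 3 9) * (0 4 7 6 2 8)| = 20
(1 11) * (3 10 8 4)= (1 11)(3 10 8 4)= [0, 11, 2, 10, 3, 5, 6, 7, 4, 9, 8, 1]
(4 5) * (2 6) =[0, 1, 6, 3, 5, 4, 2] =(2 6)(4 5)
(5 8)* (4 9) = [0, 1, 2, 3, 9, 8, 6, 7, 5, 4] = (4 9)(5 8)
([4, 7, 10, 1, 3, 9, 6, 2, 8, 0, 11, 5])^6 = (0 10 3 5 7)(1 9 2 4 11)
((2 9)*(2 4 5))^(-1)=((2 9 4 5))^(-1)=(2 5 4 9)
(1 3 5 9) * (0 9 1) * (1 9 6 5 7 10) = (0 6 5 9)(1 3 7 10) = [6, 3, 2, 7, 4, 9, 5, 10, 8, 0, 1]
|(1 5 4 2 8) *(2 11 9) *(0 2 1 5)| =|(0 2 8 5 4 11 9 1)| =8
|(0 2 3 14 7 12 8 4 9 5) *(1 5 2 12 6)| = 12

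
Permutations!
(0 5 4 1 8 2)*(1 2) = (0 5 4 2)(1 8) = [5, 8, 0, 3, 2, 4, 6, 7, 1]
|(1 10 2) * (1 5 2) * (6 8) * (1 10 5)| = 6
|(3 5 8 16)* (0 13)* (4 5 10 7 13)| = 9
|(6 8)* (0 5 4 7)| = |(0 5 4 7)(6 8)| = 4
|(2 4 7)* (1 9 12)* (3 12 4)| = 7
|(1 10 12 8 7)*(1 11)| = |(1 10 12 8 7 11)| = 6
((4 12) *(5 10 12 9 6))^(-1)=((4 9 6 5 10 12))^(-1)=(4 12 10 5 6 9)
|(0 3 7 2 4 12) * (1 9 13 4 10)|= 10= |(0 3 7 2 10 1 9 13 4 12)|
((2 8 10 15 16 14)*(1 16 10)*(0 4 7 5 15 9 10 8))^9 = (0 2 14 16 1 8 15 5 7 4)(9 10)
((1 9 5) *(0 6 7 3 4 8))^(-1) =((0 6 7 3 4 8)(1 9 5))^(-1) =(0 8 4 3 7 6)(1 5 9)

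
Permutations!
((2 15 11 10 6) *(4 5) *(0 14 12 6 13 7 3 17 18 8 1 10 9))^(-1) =(0 9 11 15 2 6 12 14)(1 8 18 17 3 7 13 10)(4 5)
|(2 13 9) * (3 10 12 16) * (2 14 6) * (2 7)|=|(2 13 9 14 6 7)(3 10 12 16)|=12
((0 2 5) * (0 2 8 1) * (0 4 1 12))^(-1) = (0 12 8)(1 4)(2 5)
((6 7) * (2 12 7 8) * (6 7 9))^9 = (2 8 6 9 12)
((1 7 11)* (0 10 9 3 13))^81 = (0 10 9 3 13)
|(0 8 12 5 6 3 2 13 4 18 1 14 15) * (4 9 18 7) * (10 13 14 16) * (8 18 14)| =|(0 18 1 16 10 13 9 14 15)(2 8 12 5 6 3)(4 7)| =18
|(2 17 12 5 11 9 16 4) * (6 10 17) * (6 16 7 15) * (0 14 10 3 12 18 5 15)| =|(0 14 10 17 18 5 11 9 7)(2 16 4)(3 12 15 6)| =36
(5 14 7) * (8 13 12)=(5 14 7)(8 13 12)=[0, 1, 2, 3, 4, 14, 6, 5, 13, 9, 10, 11, 8, 12, 7]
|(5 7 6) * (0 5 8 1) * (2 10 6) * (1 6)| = 6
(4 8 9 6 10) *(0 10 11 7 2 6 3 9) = (0 10 4 8)(2 6 11 7)(3 9) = [10, 1, 6, 9, 8, 5, 11, 2, 0, 3, 4, 7]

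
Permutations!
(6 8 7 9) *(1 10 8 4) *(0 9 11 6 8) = (0 9 8 7 11 6 4 1 10) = [9, 10, 2, 3, 1, 5, 4, 11, 7, 8, 0, 6]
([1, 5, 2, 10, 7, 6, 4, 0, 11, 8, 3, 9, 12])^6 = [0, 1, 2, 3, 4, 5, 6, 7, 8, 9, 10, 11, 12]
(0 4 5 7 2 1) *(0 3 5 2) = (0 4 2 1 3 5 7) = [4, 3, 1, 5, 2, 7, 6, 0]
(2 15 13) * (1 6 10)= [0, 6, 15, 3, 4, 5, 10, 7, 8, 9, 1, 11, 12, 2, 14, 13]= (1 6 10)(2 15 13)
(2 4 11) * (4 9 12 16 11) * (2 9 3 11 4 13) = [0, 1, 3, 11, 13, 5, 6, 7, 8, 12, 10, 9, 16, 2, 14, 15, 4] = (2 3 11 9 12 16 4 13)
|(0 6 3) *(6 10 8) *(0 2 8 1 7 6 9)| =|(0 10 1 7 6 3 2 8 9)| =9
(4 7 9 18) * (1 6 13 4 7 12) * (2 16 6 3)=(1 3 2 16 6 13 4 12)(7 9 18)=[0, 3, 16, 2, 12, 5, 13, 9, 8, 18, 10, 11, 1, 4, 14, 15, 6, 17, 7]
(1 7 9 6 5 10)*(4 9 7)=[0, 4, 2, 3, 9, 10, 5, 7, 8, 6, 1]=(1 4 9 6 5 10)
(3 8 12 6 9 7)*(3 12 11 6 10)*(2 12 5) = (2 12 10 3 8 11 6 9 7 5) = [0, 1, 12, 8, 4, 2, 9, 5, 11, 7, 3, 6, 10]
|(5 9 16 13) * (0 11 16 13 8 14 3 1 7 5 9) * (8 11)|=14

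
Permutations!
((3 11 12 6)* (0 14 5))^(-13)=(0 5 14)(3 6 12 11)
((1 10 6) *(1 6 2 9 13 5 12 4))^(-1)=(1 4 12 5 13 9 2 10)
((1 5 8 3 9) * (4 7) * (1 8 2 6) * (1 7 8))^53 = (1 9 3 8 4 7 6 2 5)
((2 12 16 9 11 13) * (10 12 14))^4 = (2 16)(9 14)(10 11)(12 13) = ((2 14 10 12 16 9 11 13))^4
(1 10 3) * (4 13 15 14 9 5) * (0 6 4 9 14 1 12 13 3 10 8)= (0 6 4 3 12 13 15 1 8)(5 9)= [6, 8, 2, 12, 3, 9, 4, 7, 0, 5, 10, 11, 13, 15, 14, 1]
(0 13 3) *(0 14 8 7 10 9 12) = (0 13 3 14 8 7 10 9 12) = [13, 1, 2, 14, 4, 5, 6, 10, 7, 12, 9, 11, 0, 3, 8]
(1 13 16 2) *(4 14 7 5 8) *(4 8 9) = (1 13 16 2)(4 14 7 5 9) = [0, 13, 1, 3, 14, 9, 6, 5, 8, 4, 10, 11, 12, 16, 7, 15, 2]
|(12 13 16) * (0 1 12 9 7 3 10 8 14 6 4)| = |(0 1 12 13 16 9 7 3 10 8 14 6 4)| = 13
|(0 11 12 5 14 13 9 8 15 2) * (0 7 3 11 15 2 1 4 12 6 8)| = 18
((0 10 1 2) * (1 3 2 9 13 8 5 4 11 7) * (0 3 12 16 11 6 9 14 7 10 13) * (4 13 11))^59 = (0 12 6 11 16 9 10 4)(1 7 14)(2 3)(5 8 13)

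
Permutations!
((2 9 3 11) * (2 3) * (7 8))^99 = (2 9)(3 11)(7 8)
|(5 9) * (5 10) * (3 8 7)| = |(3 8 7)(5 9 10)| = 3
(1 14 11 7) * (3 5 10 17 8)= (1 14 11 7)(3 5 10 17 8)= [0, 14, 2, 5, 4, 10, 6, 1, 3, 9, 17, 7, 12, 13, 11, 15, 16, 8]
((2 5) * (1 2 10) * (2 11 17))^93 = (1 2)(5 11)(10 17)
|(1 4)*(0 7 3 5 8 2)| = 6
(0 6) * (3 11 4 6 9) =(0 9 3 11 4 6) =[9, 1, 2, 11, 6, 5, 0, 7, 8, 3, 10, 4]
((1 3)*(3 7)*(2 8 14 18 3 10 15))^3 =(1 15 14)(2 18 7)(3 10 8) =((1 7 10 15 2 8 14 18 3))^3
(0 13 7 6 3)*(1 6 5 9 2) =[13, 6, 1, 0, 4, 9, 3, 5, 8, 2, 10, 11, 12, 7] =(0 13 7 5 9 2 1 6 3)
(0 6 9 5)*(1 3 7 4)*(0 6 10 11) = (0 10 11)(1 3 7 4)(5 6 9) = [10, 3, 2, 7, 1, 6, 9, 4, 8, 5, 11, 0]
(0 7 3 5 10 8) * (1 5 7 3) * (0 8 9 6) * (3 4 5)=(0 4 5 10 9 6)(1 3 7)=[4, 3, 2, 7, 5, 10, 0, 1, 8, 6, 9]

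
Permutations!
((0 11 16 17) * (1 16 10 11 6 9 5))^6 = ((0 6 9 5 1 16 17)(10 11))^6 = (0 17 16 1 5 9 6)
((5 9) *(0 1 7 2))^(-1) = (0 2 7 1)(5 9)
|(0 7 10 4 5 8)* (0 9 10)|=|(0 7)(4 5 8 9 10)|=10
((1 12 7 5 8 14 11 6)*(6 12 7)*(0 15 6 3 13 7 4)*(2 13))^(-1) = ((0 15 6 1 4)(2 13 7 5 8 14 11 12 3))^(-1) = (0 4 1 6 15)(2 3 12 11 14 8 5 7 13)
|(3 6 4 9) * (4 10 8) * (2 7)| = |(2 7)(3 6 10 8 4 9)| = 6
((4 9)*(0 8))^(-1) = (0 8)(4 9)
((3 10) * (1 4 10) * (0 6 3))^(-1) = (0 10 4 1 3 6)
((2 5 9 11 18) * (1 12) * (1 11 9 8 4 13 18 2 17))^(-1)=(1 17 18 13 4 8 5 2 11 12)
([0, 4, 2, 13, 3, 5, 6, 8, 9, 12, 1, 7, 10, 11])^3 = [0, 13, 2, 7, 11, 5, 6, 12, 10, 1, 3, 9, 4, 8]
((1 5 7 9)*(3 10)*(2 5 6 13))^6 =((1 6 13 2 5 7 9)(3 10))^6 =(1 9 7 5 2 13 6)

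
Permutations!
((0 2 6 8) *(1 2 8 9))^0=(9)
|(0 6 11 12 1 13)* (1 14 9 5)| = |(0 6 11 12 14 9 5 1 13)| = 9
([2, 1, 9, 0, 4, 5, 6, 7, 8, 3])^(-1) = (0 3 9 2)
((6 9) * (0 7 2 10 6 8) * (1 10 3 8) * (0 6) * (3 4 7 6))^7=((0 6 9 1 10)(2 4 7)(3 8))^7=(0 9 10 6 1)(2 4 7)(3 8)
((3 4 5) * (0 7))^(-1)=((0 7)(3 4 5))^(-1)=(0 7)(3 5 4)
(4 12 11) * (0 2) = (0 2)(4 12 11) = [2, 1, 0, 3, 12, 5, 6, 7, 8, 9, 10, 4, 11]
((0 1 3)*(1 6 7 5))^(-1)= ((0 6 7 5 1 3))^(-1)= (0 3 1 5 7 6)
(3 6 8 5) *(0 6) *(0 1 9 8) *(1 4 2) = (0 6)(1 9 8 5 3 4 2) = [6, 9, 1, 4, 2, 3, 0, 7, 5, 8]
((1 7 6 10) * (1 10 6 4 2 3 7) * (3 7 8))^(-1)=(10)(2 4 7)(3 8)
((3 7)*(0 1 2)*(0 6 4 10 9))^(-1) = (0 9 10 4 6 2 1)(3 7)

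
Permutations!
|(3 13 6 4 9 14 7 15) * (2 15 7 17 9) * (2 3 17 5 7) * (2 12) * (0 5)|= 36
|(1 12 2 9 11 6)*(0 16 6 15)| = |(0 16 6 1 12 2 9 11 15)| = 9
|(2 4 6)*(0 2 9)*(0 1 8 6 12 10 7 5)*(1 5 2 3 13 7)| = 13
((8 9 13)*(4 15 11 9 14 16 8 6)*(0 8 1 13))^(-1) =((0 8 14 16 1 13 6 4 15 11 9))^(-1) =(0 9 11 15 4 6 13 1 16 14 8)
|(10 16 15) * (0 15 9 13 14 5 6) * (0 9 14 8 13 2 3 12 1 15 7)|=22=|(0 7)(1 15 10 16 14 5 6 9 2 3 12)(8 13)|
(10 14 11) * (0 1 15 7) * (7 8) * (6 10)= (0 1 15 8 7)(6 10 14 11)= [1, 15, 2, 3, 4, 5, 10, 0, 7, 9, 14, 6, 12, 13, 11, 8]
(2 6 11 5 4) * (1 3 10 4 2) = (1 3 10 4)(2 6 11 5) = [0, 3, 6, 10, 1, 2, 11, 7, 8, 9, 4, 5]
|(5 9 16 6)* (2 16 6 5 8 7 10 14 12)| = 10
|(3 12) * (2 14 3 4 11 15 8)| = 8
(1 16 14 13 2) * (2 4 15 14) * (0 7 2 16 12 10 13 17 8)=(0 7 2 1 12 10 13 4 15 14 17 8)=[7, 12, 1, 3, 15, 5, 6, 2, 0, 9, 13, 11, 10, 4, 17, 14, 16, 8]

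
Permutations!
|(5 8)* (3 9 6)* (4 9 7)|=|(3 7 4 9 6)(5 8)|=10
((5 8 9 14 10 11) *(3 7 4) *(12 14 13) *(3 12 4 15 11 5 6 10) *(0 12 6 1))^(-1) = ((0 12 14 3 7 15 11 1)(4 6 10 5 8 9 13))^(-1) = (0 1 11 15 7 3 14 12)(4 13 9 8 5 10 6)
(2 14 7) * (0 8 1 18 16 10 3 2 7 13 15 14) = [8, 18, 0, 2, 4, 5, 6, 7, 1, 9, 3, 11, 12, 15, 13, 14, 10, 17, 16] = (0 8 1 18 16 10 3 2)(13 15 14)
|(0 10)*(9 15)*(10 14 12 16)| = 10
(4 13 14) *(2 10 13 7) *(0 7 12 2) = (0 7)(2 10 13 14 4 12) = [7, 1, 10, 3, 12, 5, 6, 0, 8, 9, 13, 11, 2, 14, 4]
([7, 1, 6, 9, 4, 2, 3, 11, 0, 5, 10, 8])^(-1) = (0 8 11 7)(2 5 9 3 6)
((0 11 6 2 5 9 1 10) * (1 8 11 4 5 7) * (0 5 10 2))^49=((0 4 10 5 9 8 11 6)(1 2 7))^49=(0 4 10 5 9 8 11 6)(1 2 7)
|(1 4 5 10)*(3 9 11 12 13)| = |(1 4 5 10)(3 9 11 12 13)| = 20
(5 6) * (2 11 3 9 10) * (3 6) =(2 11 6 5 3 9 10) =[0, 1, 11, 9, 4, 3, 5, 7, 8, 10, 2, 6]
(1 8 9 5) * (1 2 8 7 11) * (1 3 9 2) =(1 7 11 3 9 5)(2 8) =[0, 7, 8, 9, 4, 1, 6, 11, 2, 5, 10, 3]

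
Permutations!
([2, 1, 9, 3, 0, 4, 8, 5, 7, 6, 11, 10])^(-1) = (0 4 5 7 8 6 9 2)(10 11)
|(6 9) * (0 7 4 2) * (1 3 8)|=12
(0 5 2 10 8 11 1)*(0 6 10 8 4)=(0 5 2 8 11 1 6 10 4)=[5, 6, 8, 3, 0, 2, 10, 7, 11, 9, 4, 1]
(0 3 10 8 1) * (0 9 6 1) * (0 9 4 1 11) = (0 3 10 8 9 6 11)(1 4) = [3, 4, 2, 10, 1, 5, 11, 7, 9, 6, 8, 0]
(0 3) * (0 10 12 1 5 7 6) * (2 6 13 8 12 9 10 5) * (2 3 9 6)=(0 9 10 6)(1 3 5 7 13 8 12)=[9, 3, 2, 5, 4, 7, 0, 13, 12, 10, 6, 11, 1, 8]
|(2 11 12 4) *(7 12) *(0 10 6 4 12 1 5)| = |(12)(0 10 6 4 2 11 7 1 5)| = 9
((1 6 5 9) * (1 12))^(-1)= (1 12 9 5 6)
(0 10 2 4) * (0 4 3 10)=(2 3 10)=[0, 1, 3, 10, 4, 5, 6, 7, 8, 9, 2]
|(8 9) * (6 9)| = 3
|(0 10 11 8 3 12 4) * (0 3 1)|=15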